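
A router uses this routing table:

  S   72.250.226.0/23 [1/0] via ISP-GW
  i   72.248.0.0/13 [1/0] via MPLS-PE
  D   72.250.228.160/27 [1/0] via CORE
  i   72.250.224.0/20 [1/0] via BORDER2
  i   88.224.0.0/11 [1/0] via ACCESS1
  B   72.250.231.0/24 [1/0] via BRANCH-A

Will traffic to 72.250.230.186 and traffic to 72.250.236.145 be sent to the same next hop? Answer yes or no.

yes

72.250.230.186: longest match 72.250.224.0/20 -> BORDER2
72.250.236.145: longest match 72.250.224.0/20 -> BORDER2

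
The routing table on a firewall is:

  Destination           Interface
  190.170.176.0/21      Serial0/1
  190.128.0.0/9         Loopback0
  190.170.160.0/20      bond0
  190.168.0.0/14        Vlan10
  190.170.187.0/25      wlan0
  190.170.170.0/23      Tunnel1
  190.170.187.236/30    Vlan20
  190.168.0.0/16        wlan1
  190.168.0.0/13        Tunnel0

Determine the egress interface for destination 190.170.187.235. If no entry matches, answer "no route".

Vlan10

Routes whose prefix contains 190.170.187.235:
  190.128.0.0/9 (190.128.0.0 - 190.255.255.255) -> Loopback0
  190.168.0.0/13 (190.168.0.0 - 190.175.255.255) -> Tunnel0
  190.168.0.0/14 (190.168.0.0 - 190.171.255.255) -> Vlan10
More-specific entries that do NOT match:
  190.170.187.236/30 (190.170.187.236 - 190.170.187.239) does not contain 190.170.187.235
  190.170.187.0/25 (190.170.187.0 - 190.170.187.127) does not contain 190.170.187.235
  190.170.170.0/23 (190.170.170.0 - 190.170.171.255) does not contain 190.170.187.235
  190.170.176.0/21 (190.170.176.0 - 190.170.183.255) does not contain 190.170.187.235
  190.170.160.0/20 (190.170.160.0 - 190.170.175.255) does not contain 190.170.187.235
  190.168.0.0/16 (190.168.0.0 - 190.168.255.255) does not contain 190.170.187.235
Longest matching prefix is /14 -> interface Vlan10.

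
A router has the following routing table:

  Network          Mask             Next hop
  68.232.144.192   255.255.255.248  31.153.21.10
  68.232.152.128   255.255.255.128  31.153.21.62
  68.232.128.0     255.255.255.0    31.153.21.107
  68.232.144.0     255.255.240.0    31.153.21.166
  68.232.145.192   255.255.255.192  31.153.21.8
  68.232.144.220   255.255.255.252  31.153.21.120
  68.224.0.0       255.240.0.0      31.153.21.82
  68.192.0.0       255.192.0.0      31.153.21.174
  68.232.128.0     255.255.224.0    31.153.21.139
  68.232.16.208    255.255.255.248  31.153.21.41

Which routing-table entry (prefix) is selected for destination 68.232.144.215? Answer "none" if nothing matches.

68.232.144.0/20

Entries matching 68.232.144.215:
  68.192.0.0/10 (68.192.0.0 - 68.255.255.255)
  68.224.0.0/12 (68.224.0.0 - 68.239.255.255)
  68.232.128.0/19 (68.232.128.0 - 68.232.159.255)
  68.232.144.0/20 (68.232.144.0 - 68.232.159.255)
Most specific is 68.232.144.0/20.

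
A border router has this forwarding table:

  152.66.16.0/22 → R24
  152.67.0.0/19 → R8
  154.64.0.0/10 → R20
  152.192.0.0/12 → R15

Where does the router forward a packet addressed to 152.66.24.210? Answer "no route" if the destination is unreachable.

no route

No entry's prefix contains 152.66.24.210; there is no default route.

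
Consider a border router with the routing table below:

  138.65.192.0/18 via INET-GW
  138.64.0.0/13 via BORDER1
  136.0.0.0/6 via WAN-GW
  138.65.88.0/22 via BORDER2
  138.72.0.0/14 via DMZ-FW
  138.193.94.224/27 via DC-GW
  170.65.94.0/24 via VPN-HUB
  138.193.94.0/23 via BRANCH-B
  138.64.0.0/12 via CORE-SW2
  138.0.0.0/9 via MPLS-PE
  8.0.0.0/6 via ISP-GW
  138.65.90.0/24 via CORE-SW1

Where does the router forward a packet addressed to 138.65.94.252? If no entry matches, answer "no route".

BORDER1

Routes whose prefix contains 138.65.94.252:
  136.0.0.0/6 (136.0.0.0 - 139.255.255.255) -> WAN-GW
  138.0.0.0/9 (138.0.0.0 - 138.127.255.255) -> MPLS-PE
  138.64.0.0/12 (138.64.0.0 - 138.79.255.255) -> CORE-SW2
  138.64.0.0/13 (138.64.0.0 - 138.71.255.255) -> BORDER1
More-specific entries that do NOT match:
  138.193.94.224/27 (138.193.94.224 - 138.193.94.255) does not contain 138.65.94.252
  170.65.94.0/24 (170.65.94.0 - 170.65.94.255) does not contain 138.65.94.252
  138.65.90.0/24 (138.65.90.0 - 138.65.90.255) does not contain 138.65.94.252
  138.193.94.0/23 (138.193.94.0 - 138.193.95.255) does not contain 138.65.94.252
  138.65.88.0/22 (138.65.88.0 - 138.65.91.255) does not contain 138.65.94.252
  138.65.192.0/18 (138.65.192.0 - 138.65.255.255) does not contain 138.65.94.252
  138.72.0.0/14 (138.72.0.0 - 138.75.255.255) does not contain 138.65.94.252
Longest matching prefix is /13 -> next hop BORDER1.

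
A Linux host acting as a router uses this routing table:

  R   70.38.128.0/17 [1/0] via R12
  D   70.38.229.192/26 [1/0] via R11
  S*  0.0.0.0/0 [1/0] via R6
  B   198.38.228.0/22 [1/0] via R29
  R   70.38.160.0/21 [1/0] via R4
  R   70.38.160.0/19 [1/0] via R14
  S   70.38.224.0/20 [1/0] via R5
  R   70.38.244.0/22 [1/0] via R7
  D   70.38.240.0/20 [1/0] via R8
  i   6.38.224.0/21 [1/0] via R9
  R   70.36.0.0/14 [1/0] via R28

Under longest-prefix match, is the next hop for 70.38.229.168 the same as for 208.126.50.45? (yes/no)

no

70.38.229.168: longest match 70.38.224.0/20 -> R5
208.126.50.45: longest match 0.0.0.0/0 -> R6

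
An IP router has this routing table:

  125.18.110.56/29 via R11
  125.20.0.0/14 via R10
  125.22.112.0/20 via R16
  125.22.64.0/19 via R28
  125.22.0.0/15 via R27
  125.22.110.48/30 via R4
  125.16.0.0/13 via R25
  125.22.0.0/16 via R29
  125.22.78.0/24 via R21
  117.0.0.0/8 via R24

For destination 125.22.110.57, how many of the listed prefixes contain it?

Prefixes containing 125.22.110.57:
  125.16.0.0/13 (125.16.0.0 - 125.23.255.255)
  125.20.0.0/14 (125.20.0.0 - 125.23.255.255)
  125.22.0.0/15 (125.22.0.0 - 125.23.255.255)
  125.22.0.0/16 (125.22.0.0 - 125.22.255.255)
Total matching entries: 4.

4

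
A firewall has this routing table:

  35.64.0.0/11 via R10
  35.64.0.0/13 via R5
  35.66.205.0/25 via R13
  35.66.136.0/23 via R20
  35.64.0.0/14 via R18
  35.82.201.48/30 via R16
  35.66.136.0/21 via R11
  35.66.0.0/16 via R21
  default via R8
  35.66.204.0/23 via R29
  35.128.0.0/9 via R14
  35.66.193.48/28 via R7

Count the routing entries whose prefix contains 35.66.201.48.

Prefixes containing 35.66.201.48:
  0.0.0.0/0 (default, matches everything)
  35.64.0.0/11 (35.64.0.0 - 35.95.255.255)
  35.64.0.0/13 (35.64.0.0 - 35.71.255.255)
  35.64.0.0/14 (35.64.0.0 - 35.67.255.255)
  35.66.0.0/16 (35.66.0.0 - 35.66.255.255)
Total matching entries: 5.

5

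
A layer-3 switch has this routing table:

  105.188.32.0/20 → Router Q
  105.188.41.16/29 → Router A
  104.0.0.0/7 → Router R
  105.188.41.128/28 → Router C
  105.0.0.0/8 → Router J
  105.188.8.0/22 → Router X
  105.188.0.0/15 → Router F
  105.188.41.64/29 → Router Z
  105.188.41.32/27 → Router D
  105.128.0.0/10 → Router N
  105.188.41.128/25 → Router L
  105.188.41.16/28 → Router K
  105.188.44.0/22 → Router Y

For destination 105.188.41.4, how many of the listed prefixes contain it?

5

Prefixes containing 105.188.41.4:
  104.0.0.0/7 (104.0.0.0 - 105.255.255.255)
  105.0.0.0/8 (105.0.0.0 - 105.255.255.255)
  105.128.0.0/10 (105.128.0.0 - 105.191.255.255)
  105.188.0.0/15 (105.188.0.0 - 105.189.255.255)
  105.188.32.0/20 (105.188.32.0 - 105.188.47.255)
Total matching entries: 5.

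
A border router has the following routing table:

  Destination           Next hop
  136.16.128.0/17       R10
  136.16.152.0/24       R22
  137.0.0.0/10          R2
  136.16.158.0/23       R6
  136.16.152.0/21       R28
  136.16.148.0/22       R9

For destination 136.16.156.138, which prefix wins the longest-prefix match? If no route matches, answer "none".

136.16.152.0/21

Entries matching 136.16.156.138:
  136.16.128.0/17 (136.16.128.0 - 136.16.255.255)
  136.16.152.0/21 (136.16.152.0 - 136.16.159.255)
Most specific is 136.16.152.0/21.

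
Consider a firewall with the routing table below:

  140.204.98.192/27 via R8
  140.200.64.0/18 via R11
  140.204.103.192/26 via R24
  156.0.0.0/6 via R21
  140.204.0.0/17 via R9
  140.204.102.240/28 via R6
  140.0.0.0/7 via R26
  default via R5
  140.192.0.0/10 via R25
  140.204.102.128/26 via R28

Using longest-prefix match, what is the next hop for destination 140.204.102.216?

Routes whose prefix contains 140.204.102.216:
  0.0.0.0/0 (default, matches everything) -> R5
  140.0.0.0/7 (140.0.0.0 - 141.255.255.255) -> R26
  140.192.0.0/10 (140.192.0.0 - 140.255.255.255) -> R25
  140.204.0.0/17 (140.204.0.0 - 140.204.127.255) -> R9
More-specific entries that do NOT match:
  140.204.102.240/28 (140.204.102.240 - 140.204.102.255) does not contain 140.204.102.216
  140.204.98.192/27 (140.204.98.192 - 140.204.98.223) does not contain 140.204.102.216
  140.204.103.192/26 (140.204.103.192 - 140.204.103.255) does not contain 140.204.102.216
  140.204.102.128/26 (140.204.102.128 - 140.204.102.191) does not contain 140.204.102.216
  140.200.64.0/18 (140.200.64.0 - 140.200.127.255) does not contain 140.204.102.216
Longest matching prefix is /17 -> next hop R9.

R9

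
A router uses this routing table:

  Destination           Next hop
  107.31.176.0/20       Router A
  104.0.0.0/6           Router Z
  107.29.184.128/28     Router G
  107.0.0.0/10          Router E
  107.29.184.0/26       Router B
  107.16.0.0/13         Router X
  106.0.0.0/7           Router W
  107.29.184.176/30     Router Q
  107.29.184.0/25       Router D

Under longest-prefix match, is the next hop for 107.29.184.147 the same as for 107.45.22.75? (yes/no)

107.29.184.147: longest match 107.0.0.0/10 -> Router E
107.45.22.75: longest match 107.0.0.0/10 -> Router E

yes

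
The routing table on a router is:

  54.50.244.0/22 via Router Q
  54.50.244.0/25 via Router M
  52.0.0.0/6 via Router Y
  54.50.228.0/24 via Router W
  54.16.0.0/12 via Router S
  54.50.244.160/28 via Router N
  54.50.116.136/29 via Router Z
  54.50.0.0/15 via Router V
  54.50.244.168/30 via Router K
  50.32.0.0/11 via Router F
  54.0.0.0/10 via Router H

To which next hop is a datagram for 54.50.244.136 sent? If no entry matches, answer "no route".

Routes whose prefix contains 54.50.244.136:
  52.0.0.0/6 (52.0.0.0 - 55.255.255.255) -> Router Y
  54.0.0.0/10 (54.0.0.0 - 54.63.255.255) -> Router H
  54.50.0.0/15 (54.50.0.0 - 54.51.255.255) -> Router V
  54.50.244.0/22 (54.50.244.0 - 54.50.247.255) -> Router Q
More-specific entries that do NOT match:
  54.50.244.168/30 (54.50.244.168 - 54.50.244.171) does not contain 54.50.244.136
  54.50.116.136/29 (54.50.116.136 - 54.50.116.143) does not contain 54.50.244.136
  54.50.244.160/28 (54.50.244.160 - 54.50.244.175) does not contain 54.50.244.136
  54.50.244.0/25 (54.50.244.0 - 54.50.244.127) does not contain 54.50.244.136
  54.50.228.0/24 (54.50.228.0 - 54.50.228.255) does not contain 54.50.244.136
Longest matching prefix is /22 -> next hop Router Q.

Router Q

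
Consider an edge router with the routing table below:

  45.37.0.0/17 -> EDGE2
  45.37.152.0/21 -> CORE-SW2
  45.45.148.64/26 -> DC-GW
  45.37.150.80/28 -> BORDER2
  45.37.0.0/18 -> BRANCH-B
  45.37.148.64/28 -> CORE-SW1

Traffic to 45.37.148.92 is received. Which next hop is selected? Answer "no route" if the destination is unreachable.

No entry's prefix contains 45.37.148.92; there is no default route.

no route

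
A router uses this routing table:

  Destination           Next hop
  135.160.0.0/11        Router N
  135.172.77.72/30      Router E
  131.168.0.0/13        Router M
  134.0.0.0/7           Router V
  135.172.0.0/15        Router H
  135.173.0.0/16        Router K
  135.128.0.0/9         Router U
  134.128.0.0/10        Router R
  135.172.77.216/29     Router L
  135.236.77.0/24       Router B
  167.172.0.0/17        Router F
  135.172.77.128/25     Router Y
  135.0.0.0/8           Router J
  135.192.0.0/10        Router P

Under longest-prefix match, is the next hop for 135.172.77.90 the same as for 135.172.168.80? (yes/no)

yes

135.172.77.90: longest match 135.172.0.0/15 -> Router H
135.172.168.80: longest match 135.172.0.0/15 -> Router H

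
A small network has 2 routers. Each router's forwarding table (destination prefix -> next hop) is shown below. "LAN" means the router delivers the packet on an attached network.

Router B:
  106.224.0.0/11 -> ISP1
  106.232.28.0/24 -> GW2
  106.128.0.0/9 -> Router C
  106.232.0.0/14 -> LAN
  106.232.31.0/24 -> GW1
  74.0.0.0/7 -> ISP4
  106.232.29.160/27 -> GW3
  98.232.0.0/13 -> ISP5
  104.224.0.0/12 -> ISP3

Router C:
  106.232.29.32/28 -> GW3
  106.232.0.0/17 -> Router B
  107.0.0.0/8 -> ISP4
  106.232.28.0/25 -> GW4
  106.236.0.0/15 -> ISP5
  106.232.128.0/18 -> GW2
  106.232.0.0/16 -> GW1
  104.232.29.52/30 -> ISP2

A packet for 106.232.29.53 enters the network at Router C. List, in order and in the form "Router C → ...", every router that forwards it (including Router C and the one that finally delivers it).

Router C → Router B

At Router C: longest match for 106.232.29.53 is 106.232.0.0/17 -> Router B
At Router B: longest match for 106.232.29.53 is 106.232.0.0/14 -> LAN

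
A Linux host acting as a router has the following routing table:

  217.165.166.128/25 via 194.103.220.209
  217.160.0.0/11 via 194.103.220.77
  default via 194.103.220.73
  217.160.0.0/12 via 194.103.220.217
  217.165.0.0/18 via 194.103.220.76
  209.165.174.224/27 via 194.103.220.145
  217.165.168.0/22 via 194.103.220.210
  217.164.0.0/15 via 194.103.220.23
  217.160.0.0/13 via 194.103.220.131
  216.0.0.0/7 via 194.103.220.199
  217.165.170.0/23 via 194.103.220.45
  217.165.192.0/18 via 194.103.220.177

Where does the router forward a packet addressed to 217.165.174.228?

Routes whose prefix contains 217.165.174.228:
  0.0.0.0/0 (default, matches everything) -> 194.103.220.73
  216.0.0.0/7 (216.0.0.0 - 217.255.255.255) -> 194.103.220.199
  217.160.0.0/11 (217.160.0.0 - 217.191.255.255) -> 194.103.220.77
  217.160.0.0/12 (217.160.0.0 - 217.175.255.255) -> 194.103.220.217
  217.160.0.0/13 (217.160.0.0 - 217.167.255.255) -> 194.103.220.131
  217.164.0.0/15 (217.164.0.0 - 217.165.255.255) -> 194.103.220.23
More-specific entries that do NOT match:
  209.165.174.224/27 (209.165.174.224 - 209.165.174.255) does not contain 217.165.174.228
  217.165.166.128/25 (217.165.166.128 - 217.165.166.255) does not contain 217.165.174.228
  217.165.170.0/23 (217.165.170.0 - 217.165.171.255) does not contain 217.165.174.228
  217.165.168.0/22 (217.165.168.0 - 217.165.171.255) does not contain 217.165.174.228
  217.165.0.0/18 (217.165.0.0 - 217.165.63.255) does not contain 217.165.174.228
  217.165.192.0/18 (217.165.192.0 - 217.165.255.255) does not contain 217.165.174.228
Longest matching prefix is /15 -> next hop 194.103.220.23.

194.103.220.23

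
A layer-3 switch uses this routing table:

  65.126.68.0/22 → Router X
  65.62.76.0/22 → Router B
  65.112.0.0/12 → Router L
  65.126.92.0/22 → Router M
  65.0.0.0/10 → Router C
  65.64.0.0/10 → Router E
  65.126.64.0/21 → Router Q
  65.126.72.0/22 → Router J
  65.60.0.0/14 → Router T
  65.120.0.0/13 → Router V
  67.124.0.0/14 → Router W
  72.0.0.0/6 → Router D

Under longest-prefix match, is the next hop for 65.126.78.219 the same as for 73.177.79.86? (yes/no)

65.126.78.219: longest match 65.120.0.0/13 -> Router V
73.177.79.86: longest match 72.0.0.0/6 -> Router D

no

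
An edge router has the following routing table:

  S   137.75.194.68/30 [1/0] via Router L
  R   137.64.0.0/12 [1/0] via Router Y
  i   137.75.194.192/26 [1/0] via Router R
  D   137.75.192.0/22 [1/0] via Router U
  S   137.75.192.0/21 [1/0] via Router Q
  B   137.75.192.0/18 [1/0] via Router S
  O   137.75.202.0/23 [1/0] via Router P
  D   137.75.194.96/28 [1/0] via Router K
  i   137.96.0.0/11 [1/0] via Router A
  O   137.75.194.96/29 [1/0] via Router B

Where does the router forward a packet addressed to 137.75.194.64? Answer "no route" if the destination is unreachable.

Router U

Routes whose prefix contains 137.75.194.64:
  137.64.0.0/12 (137.64.0.0 - 137.79.255.255) -> Router Y
  137.75.192.0/18 (137.75.192.0 - 137.75.255.255) -> Router S
  137.75.192.0/21 (137.75.192.0 - 137.75.199.255) -> Router Q
  137.75.192.0/22 (137.75.192.0 - 137.75.195.255) -> Router U
More-specific entries that do NOT match:
  137.75.194.68/30 (137.75.194.68 - 137.75.194.71) does not contain 137.75.194.64
  137.75.194.96/29 (137.75.194.96 - 137.75.194.103) does not contain 137.75.194.64
  137.75.194.96/28 (137.75.194.96 - 137.75.194.111) does not contain 137.75.194.64
  137.75.194.192/26 (137.75.194.192 - 137.75.194.255) does not contain 137.75.194.64
  137.75.202.0/23 (137.75.202.0 - 137.75.203.255) does not contain 137.75.194.64
Longest matching prefix is /22 -> next hop Router U.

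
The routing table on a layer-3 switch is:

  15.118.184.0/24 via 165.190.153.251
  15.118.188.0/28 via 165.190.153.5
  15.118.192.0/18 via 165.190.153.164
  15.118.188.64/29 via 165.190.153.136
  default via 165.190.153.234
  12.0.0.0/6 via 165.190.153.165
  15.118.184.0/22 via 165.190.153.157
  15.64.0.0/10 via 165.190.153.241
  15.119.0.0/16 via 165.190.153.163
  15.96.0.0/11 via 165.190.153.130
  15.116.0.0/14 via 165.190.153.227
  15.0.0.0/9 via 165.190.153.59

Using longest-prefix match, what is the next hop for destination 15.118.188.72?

165.190.153.227

Routes whose prefix contains 15.118.188.72:
  0.0.0.0/0 (default, matches everything) -> 165.190.153.234
  12.0.0.0/6 (12.0.0.0 - 15.255.255.255) -> 165.190.153.165
  15.0.0.0/9 (15.0.0.0 - 15.127.255.255) -> 165.190.153.59
  15.64.0.0/10 (15.64.0.0 - 15.127.255.255) -> 165.190.153.241
  15.96.0.0/11 (15.96.0.0 - 15.127.255.255) -> 165.190.153.130
  15.116.0.0/14 (15.116.0.0 - 15.119.255.255) -> 165.190.153.227
More-specific entries that do NOT match:
  15.118.188.64/29 (15.118.188.64 - 15.118.188.71) does not contain 15.118.188.72
  15.118.188.0/28 (15.118.188.0 - 15.118.188.15) does not contain 15.118.188.72
  15.118.184.0/24 (15.118.184.0 - 15.118.184.255) does not contain 15.118.188.72
  15.118.184.0/22 (15.118.184.0 - 15.118.187.255) does not contain 15.118.188.72
  15.118.192.0/18 (15.118.192.0 - 15.118.255.255) does not contain 15.118.188.72
  15.119.0.0/16 (15.119.0.0 - 15.119.255.255) does not contain 15.118.188.72
Longest matching prefix is /14 -> next hop 165.190.153.227.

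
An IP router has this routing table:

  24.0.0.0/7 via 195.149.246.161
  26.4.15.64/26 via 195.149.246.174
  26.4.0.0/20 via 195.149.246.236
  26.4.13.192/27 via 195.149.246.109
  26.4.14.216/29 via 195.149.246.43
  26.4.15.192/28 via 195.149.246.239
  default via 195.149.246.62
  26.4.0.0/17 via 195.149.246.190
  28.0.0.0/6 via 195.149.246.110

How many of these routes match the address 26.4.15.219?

3

Prefixes containing 26.4.15.219:
  0.0.0.0/0 (default, matches everything)
  26.4.0.0/17 (26.4.0.0 - 26.4.127.255)
  26.4.0.0/20 (26.4.0.0 - 26.4.15.255)
Total matching entries: 3.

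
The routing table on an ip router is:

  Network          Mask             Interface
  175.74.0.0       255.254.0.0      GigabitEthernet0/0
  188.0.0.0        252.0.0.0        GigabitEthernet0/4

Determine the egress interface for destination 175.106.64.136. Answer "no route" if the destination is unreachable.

no route

No entry's prefix contains 175.106.64.136; there is no default route.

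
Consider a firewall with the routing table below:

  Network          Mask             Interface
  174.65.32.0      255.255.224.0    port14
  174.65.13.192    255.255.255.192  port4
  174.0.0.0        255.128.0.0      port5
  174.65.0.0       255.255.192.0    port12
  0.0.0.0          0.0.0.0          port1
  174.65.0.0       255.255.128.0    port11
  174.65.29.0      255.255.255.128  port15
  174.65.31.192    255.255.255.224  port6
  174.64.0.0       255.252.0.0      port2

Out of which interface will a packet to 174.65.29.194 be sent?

port12

Routes whose prefix contains 174.65.29.194:
  0.0.0.0/0 (default, matches everything) -> port1
  174.0.0.0/9 (174.0.0.0 - 174.127.255.255) -> port5
  174.64.0.0/14 (174.64.0.0 - 174.67.255.255) -> port2
  174.65.0.0/17 (174.65.0.0 - 174.65.127.255) -> port11
  174.65.0.0/18 (174.65.0.0 - 174.65.63.255) -> port12
More-specific entries that do NOT match:
  174.65.31.192/27 (174.65.31.192 - 174.65.31.223) does not contain 174.65.29.194
  174.65.13.192/26 (174.65.13.192 - 174.65.13.255) does not contain 174.65.29.194
  174.65.29.0/25 (174.65.29.0 - 174.65.29.127) does not contain 174.65.29.194
  174.65.32.0/19 (174.65.32.0 - 174.65.63.255) does not contain 174.65.29.194
Longest matching prefix is /18 -> interface port12.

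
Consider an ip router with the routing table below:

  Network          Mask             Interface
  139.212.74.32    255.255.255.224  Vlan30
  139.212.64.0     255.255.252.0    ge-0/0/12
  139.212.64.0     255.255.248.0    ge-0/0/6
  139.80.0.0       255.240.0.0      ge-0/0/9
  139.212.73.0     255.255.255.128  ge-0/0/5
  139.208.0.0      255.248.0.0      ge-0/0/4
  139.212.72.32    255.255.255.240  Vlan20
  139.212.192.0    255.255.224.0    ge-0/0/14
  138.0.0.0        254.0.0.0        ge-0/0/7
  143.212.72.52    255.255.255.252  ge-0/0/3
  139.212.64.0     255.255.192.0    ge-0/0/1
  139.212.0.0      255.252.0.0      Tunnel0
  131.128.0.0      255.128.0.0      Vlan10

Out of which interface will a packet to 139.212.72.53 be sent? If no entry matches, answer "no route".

ge-0/0/1

Routes whose prefix contains 139.212.72.53:
  138.0.0.0/7 (138.0.0.0 - 139.255.255.255) -> ge-0/0/7
  139.208.0.0/13 (139.208.0.0 - 139.215.255.255) -> ge-0/0/4
  139.212.0.0/14 (139.212.0.0 - 139.215.255.255) -> Tunnel0
  139.212.64.0/18 (139.212.64.0 - 139.212.127.255) -> ge-0/0/1
More-specific entries that do NOT match:
  143.212.72.52/30 (143.212.72.52 - 143.212.72.55) does not contain 139.212.72.53
  139.212.72.32/28 (139.212.72.32 - 139.212.72.47) does not contain 139.212.72.53
  139.212.74.32/27 (139.212.74.32 - 139.212.74.63) does not contain 139.212.72.53
  139.212.73.0/25 (139.212.73.0 - 139.212.73.127) does not contain 139.212.72.53
  139.212.64.0/22 (139.212.64.0 - 139.212.67.255) does not contain 139.212.72.53
  139.212.64.0/21 (139.212.64.0 - 139.212.71.255) does not contain 139.212.72.53
  139.212.192.0/19 (139.212.192.0 - 139.212.223.255) does not contain 139.212.72.53
Longest matching prefix is /18 -> interface ge-0/0/1.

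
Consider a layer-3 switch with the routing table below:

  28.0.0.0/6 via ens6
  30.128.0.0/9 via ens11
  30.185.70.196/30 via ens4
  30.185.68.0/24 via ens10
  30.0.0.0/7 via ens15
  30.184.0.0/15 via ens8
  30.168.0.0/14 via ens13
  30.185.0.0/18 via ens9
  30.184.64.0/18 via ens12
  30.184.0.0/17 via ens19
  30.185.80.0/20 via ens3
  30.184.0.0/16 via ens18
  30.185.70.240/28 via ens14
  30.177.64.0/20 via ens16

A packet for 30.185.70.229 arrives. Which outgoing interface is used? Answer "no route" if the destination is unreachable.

ens8

Routes whose prefix contains 30.185.70.229:
  28.0.0.0/6 (28.0.0.0 - 31.255.255.255) -> ens6
  30.0.0.0/7 (30.0.0.0 - 31.255.255.255) -> ens15
  30.128.0.0/9 (30.128.0.0 - 30.255.255.255) -> ens11
  30.184.0.0/15 (30.184.0.0 - 30.185.255.255) -> ens8
More-specific entries that do NOT match:
  30.185.70.196/30 (30.185.70.196 - 30.185.70.199) does not contain 30.185.70.229
  30.185.70.240/28 (30.185.70.240 - 30.185.70.255) does not contain 30.185.70.229
  30.185.68.0/24 (30.185.68.0 - 30.185.68.255) does not contain 30.185.70.229
  30.185.80.0/20 (30.185.80.0 - 30.185.95.255) does not contain 30.185.70.229
  30.177.64.0/20 (30.177.64.0 - 30.177.79.255) does not contain 30.185.70.229
  30.185.0.0/18 (30.185.0.0 - 30.185.63.255) does not contain 30.185.70.229
  30.184.64.0/18 (30.184.64.0 - 30.184.127.255) does not contain 30.185.70.229
  30.184.0.0/17 (30.184.0.0 - 30.184.127.255) does not contain 30.185.70.229
  30.184.0.0/16 (30.184.0.0 - 30.184.255.255) does not contain 30.185.70.229
Longest matching prefix is /15 -> interface ens8.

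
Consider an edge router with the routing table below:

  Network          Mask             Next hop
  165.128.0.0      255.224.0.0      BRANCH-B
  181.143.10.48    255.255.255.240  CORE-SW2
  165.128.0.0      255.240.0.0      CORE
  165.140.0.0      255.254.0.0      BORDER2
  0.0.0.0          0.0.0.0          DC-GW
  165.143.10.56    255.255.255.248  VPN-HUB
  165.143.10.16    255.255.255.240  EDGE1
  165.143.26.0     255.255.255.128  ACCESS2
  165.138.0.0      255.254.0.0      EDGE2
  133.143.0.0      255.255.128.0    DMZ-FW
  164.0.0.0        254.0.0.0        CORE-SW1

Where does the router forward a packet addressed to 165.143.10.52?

Routes whose prefix contains 165.143.10.52:
  0.0.0.0/0 (default, matches everything) -> DC-GW
  164.0.0.0/7 (164.0.0.0 - 165.255.255.255) -> CORE-SW1
  165.128.0.0/11 (165.128.0.0 - 165.159.255.255) -> BRANCH-B
  165.128.0.0/12 (165.128.0.0 - 165.143.255.255) -> CORE
More-specific entries that do NOT match:
  165.143.10.56/29 (165.143.10.56 - 165.143.10.63) does not contain 165.143.10.52
  181.143.10.48/28 (181.143.10.48 - 181.143.10.63) does not contain 165.143.10.52
  165.143.10.16/28 (165.143.10.16 - 165.143.10.31) does not contain 165.143.10.52
  165.143.26.0/25 (165.143.26.0 - 165.143.26.127) does not contain 165.143.10.52
  133.143.0.0/17 (133.143.0.0 - 133.143.127.255) does not contain 165.143.10.52
  165.140.0.0/15 (165.140.0.0 - 165.141.255.255) does not contain 165.143.10.52
  165.138.0.0/15 (165.138.0.0 - 165.139.255.255) does not contain 165.143.10.52
Longest matching prefix is /12 -> next hop CORE.

CORE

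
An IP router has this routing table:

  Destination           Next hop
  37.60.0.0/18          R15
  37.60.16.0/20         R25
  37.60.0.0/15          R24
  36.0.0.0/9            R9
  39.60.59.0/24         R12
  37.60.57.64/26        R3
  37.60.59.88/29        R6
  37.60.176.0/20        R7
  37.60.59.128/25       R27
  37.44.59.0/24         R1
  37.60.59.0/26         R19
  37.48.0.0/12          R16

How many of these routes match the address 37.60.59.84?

Prefixes containing 37.60.59.84:
  37.48.0.0/12 (37.48.0.0 - 37.63.255.255)
  37.60.0.0/15 (37.60.0.0 - 37.61.255.255)
  37.60.0.0/18 (37.60.0.0 - 37.60.63.255)
Total matching entries: 3.

3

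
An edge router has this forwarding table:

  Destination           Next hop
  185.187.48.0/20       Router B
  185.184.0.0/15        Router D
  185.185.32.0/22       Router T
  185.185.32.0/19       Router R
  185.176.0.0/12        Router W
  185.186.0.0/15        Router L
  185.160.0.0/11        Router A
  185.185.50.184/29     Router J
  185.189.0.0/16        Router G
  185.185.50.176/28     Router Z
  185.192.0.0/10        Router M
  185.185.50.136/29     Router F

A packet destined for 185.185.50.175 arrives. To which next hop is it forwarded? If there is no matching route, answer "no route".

Routes whose prefix contains 185.185.50.175:
  185.160.0.0/11 (185.160.0.0 - 185.191.255.255) -> Router A
  185.176.0.0/12 (185.176.0.0 - 185.191.255.255) -> Router W
  185.184.0.0/15 (185.184.0.0 - 185.185.255.255) -> Router D
  185.185.32.0/19 (185.185.32.0 - 185.185.63.255) -> Router R
More-specific entries that do NOT match:
  185.185.50.184/29 (185.185.50.184 - 185.185.50.191) does not contain 185.185.50.175
  185.185.50.136/29 (185.185.50.136 - 185.185.50.143) does not contain 185.185.50.175
  185.185.50.176/28 (185.185.50.176 - 185.185.50.191) does not contain 185.185.50.175
  185.185.32.0/22 (185.185.32.0 - 185.185.35.255) does not contain 185.185.50.175
  185.187.48.0/20 (185.187.48.0 - 185.187.63.255) does not contain 185.185.50.175
Longest matching prefix is /19 -> next hop Router R.

Router R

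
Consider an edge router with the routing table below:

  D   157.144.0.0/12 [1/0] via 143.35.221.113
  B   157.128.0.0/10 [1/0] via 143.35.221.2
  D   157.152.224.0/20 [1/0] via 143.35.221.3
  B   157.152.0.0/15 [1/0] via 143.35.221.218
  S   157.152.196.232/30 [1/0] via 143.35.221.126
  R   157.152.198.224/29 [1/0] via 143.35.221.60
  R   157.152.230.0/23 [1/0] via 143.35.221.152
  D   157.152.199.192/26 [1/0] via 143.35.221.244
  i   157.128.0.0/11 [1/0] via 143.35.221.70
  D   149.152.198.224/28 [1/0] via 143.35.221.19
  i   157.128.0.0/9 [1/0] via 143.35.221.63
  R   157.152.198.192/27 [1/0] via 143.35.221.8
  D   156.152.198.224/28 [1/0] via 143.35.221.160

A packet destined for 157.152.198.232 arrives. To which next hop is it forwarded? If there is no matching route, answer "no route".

Routes whose prefix contains 157.152.198.232:
  157.128.0.0/9 (157.128.0.0 - 157.255.255.255) -> 143.35.221.63
  157.128.0.0/10 (157.128.0.0 - 157.191.255.255) -> 143.35.221.2
  157.128.0.0/11 (157.128.0.0 - 157.159.255.255) -> 143.35.221.70
  157.144.0.0/12 (157.144.0.0 - 157.159.255.255) -> 143.35.221.113
  157.152.0.0/15 (157.152.0.0 - 157.153.255.255) -> 143.35.221.218
More-specific entries that do NOT match:
  157.152.196.232/30 (157.152.196.232 - 157.152.196.235) does not contain 157.152.198.232
  157.152.198.224/29 (157.152.198.224 - 157.152.198.231) does not contain 157.152.198.232
  149.152.198.224/28 (149.152.198.224 - 149.152.198.239) does not contain 157.152.198.232
  156.152.198.224/28 (156.152.198.224 - 156.152.198.239) does not contain 157.152.198.232
  157.152.198.192/27 (157.152.198.192 - 157.152.198.223) does not contain 157.152.198.232
  157.152.199.192/26 (157.152.199.192 - 157.152.199.255) does not contain 157.152.198.232
  157.152.230.0/23 (157.152.230.0 - 157.152.231.255) does not contain 157.152.198.232
  157.152.224.0/20 (157.152.224.0 - 157.152.239.255) does not contain 157.152.198.232
Longest matching prefix is /15 -> next hop 143.35.221.218.

143.35.221.218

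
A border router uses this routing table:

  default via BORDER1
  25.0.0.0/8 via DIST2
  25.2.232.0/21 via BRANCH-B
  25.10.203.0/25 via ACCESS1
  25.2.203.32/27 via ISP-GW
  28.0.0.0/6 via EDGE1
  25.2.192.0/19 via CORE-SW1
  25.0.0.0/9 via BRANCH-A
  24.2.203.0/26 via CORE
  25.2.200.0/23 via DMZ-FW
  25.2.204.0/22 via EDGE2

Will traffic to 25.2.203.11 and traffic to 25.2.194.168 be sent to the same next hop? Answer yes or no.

yes

25.2.203.11: longest match 25.2.192.0/19 -> CORE-SW1
25.2.194.168: longest match 25.2.192.0/19 -> CORE-SW1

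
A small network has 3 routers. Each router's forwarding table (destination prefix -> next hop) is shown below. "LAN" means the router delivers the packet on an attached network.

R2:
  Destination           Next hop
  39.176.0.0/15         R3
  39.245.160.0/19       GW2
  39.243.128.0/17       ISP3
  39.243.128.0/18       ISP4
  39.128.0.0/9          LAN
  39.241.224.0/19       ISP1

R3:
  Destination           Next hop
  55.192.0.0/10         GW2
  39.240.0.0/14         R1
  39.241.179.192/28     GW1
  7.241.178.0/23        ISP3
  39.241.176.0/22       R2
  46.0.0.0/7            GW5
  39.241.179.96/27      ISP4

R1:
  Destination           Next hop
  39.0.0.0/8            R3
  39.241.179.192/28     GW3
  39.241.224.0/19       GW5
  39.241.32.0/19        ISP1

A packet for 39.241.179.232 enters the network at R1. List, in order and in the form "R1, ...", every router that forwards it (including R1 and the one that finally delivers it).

At R1: longest match for 39.241.179.232 is 39.0.0.0/8 -> R3
At R3: longest match for 39.241.179.232 is 39.241.176.0/22 -> R2
At R2: longest match for 39.241.179.232 is 39.128.0.0/9 -> LAN

R1, R3, R2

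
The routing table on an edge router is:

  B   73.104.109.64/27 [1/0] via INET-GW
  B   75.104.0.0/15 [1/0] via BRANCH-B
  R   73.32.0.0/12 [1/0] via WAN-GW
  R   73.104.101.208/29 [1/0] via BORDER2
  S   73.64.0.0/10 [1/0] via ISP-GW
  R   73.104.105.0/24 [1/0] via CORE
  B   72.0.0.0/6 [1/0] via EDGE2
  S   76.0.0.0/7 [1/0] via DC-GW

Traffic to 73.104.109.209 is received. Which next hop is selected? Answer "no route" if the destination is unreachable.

Routes whose prefix contains 73.104.109.209:
  72.0.0.0/6 (72.0.0.0 - 75.255.255.255) -> EDGE2
  73.64.0.0/10 (73.64.0.0 - 73.127.255.255) -> ISP-GW
More-specific entries that do NOT match:
  73.104.101.208/29 (73.104.101.208 - 73.104.101.215) does not contain 73.104.109.209
  73.104.109.64/27 (73.104.109.64 - 73.104.109.95) does not contain 73.104.109.209
  73.104.105.0/24 (73.104.105.0 - 73.104.105.255) does not contain 73.104.109.209
  75.104.0.0/15 (75.104.0.0 - 75.105.255.255) does not contain 73.104.109.209
  73.32.0.0/12 (73.32.0.0 - 73.47.255.255) does not contain 73.104.109.209
Longest matching prefix is /10 -> next hop ISP-GW.

ISP-GW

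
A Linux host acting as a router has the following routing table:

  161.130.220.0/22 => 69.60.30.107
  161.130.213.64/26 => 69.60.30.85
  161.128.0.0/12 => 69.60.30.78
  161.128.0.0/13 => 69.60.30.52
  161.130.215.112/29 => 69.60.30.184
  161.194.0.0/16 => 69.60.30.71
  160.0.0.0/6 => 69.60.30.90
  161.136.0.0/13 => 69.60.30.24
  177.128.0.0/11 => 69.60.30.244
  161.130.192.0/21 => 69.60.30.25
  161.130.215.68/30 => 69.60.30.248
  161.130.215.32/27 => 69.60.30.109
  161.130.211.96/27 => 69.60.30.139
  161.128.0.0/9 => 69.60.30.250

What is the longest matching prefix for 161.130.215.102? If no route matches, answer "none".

161.128.0.0/13

Entries matching 161.130.215.102:
  160.0.0.0/6 (160.0.0.0 - 163.255.255.255)
  161.128.0.0/9 (161.128.0.0 - 161.255.255.255)
  161.128.0.0/12 (161.128.0.0 - 161.143.255.255)
  161.128.0.0/13 (161.128.0.0 - 161.135.255.255)
Most specific is 161.128.0.0/13.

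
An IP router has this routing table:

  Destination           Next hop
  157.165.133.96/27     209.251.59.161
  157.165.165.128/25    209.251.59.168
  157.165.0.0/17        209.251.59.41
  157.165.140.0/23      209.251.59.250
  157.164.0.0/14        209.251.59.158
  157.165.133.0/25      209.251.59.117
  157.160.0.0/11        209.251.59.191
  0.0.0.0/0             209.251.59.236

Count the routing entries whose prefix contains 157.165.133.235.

3

Prefixes containing 157.165.133.235:
  0.0.0.0/0 (default, matches everything)
  157.160.0.0/11 (157.160.0.0 - 157.191.255.255)
  157.164.0.0/14 (157.164.0.0 - 157.167.255.255)
Total matching entries: 3.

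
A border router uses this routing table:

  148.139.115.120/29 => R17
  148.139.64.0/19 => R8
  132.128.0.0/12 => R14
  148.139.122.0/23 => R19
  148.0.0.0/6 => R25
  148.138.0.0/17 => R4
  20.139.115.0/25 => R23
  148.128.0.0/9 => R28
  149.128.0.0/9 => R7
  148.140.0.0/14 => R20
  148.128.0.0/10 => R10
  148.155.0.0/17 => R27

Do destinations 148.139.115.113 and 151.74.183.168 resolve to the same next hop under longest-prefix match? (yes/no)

148.139.115.113: longest match 148.128.0.0/10 -> R10
151.74.183.168: longest match 148.0.0.0/6 -> R25

no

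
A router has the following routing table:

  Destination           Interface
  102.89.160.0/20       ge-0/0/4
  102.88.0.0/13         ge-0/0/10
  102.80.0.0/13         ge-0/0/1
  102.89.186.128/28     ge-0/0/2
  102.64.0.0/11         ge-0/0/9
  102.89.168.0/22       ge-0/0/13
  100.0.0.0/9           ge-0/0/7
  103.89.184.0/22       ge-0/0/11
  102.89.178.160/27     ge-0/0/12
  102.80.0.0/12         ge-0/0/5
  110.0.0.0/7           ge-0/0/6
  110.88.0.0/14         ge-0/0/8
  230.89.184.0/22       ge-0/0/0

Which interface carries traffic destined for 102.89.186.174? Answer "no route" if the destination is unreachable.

Routes whose prefix contains 102.89.186.174:
  102.64.0.0/11 (102.64.0.0 - 102.95.255.255) -> ge-0/0/9
  102.80.0.0/12 (102.80.0.0 - 102.95.255.255) -> ge-0/0/5
  102.88.0.0/13 (102.88.0.0 - 102.95.255.255) -> ge-0/0/10
More-specific entries that do NOT match:
  102.89.186.128/28 (102.89.186.128 - 102.89.186.143) does not contain 102.89.186.174
  102.89.178.160/27 (102.89.178.160 - 102.89.178.191) does not contain 102.89.186.174
  102.89.168.0/22 (102.89.168.0 - 102.89.171.255) does not contain 102.89.186.174
  103.89.184.0/22 (103.89.184.0 - 103.89.187.255) does not contain 102.89.186.174
  230.89.184.0/22 (230.89.184.0 - 230.89.187.255) does not contain 102.89.186.174
  102.89.160.0/20 (102.89.160.0 - 102.89.175.255) does not contain 102.89.186.174
  110.88.0.0/14 (110.88.0.0 - 110.91.255.255) does not contain 102.89.186.174
Longest matching prefix is /13 -> interface ge-0/0/10.

ge-0/0/10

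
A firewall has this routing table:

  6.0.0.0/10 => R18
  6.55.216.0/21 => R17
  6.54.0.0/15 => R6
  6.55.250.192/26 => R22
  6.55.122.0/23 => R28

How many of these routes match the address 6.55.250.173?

Prefixes containing 6.55.250.173:
  6.0.0.0/10 (6.0.0.0 - 6.63.255.255)
  6.54.0.0/15 (6.54.0.0 - 6.55.255.255)
Total matching entries: 2.

2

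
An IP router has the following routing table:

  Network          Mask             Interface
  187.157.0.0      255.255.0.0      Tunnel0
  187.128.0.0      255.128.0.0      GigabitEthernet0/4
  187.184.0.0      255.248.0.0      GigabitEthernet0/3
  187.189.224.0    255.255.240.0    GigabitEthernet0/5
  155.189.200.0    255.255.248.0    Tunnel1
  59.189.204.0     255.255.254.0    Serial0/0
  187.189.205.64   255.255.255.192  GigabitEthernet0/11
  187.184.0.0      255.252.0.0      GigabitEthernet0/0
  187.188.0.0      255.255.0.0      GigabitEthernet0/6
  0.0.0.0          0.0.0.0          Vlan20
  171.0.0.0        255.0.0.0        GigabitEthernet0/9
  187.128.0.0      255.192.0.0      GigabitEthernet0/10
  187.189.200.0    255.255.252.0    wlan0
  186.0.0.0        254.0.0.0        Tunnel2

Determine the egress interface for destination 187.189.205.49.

Routes whose prefix contains 187.189.205.49:
  0.0.0.0/0 (default, matches everything) -> Vlan20
  186.0.0.0/7 (186.0.0.0 - 187.255.255.255) -> Tunnel2
  187.128.0.0/9 (187.128.0.0 - 187.255.255.255) -> GigabitEthernet0/4
  187.128.0.0/10 (187.128.0.0 - 187.191.255.255) -> GigabitEthernet0/10
  187.184.0.0/13 (187.184.0.0 - 187.191.255.255) -> GigabitEthernet0/3
More-specific entries that do NOT match:
  187.189.205.64/26 (187.189.205.64 - 187.189.205.127) does not contain 187.189.205.49
  59.189.204.0/23 (59.189.204.0 - 59.189.205.255) does not contain 187.189.205.49
  187.189.200.0/22 (187.189.200.0 - 187.189.203.255) does not contain 187.189.205.49
  155.189.200.0/21 (155.189.200.0 - 155.189.207.255) does not contain 187.189.205.49
  187.189.224.0/20 (187.189.224.0 - 187.189.239.255) does not contain 187.189.205.49
  187.157.0.0/16 (187.157.0.0 - 187.157.255.255) does not contain 187.189.205.49
  187.188.0.0/16 (187.188.0.0 - 187.188.255.255) does not contain 187.189.205.49
  187.184.0.0/14 (187.184.0.0 - 187.187.255.255) does not contain 187.189.205.49
Longest matching prefix is /13 -> interface GigabitEthernet0/3.

GigabitEthernet0/3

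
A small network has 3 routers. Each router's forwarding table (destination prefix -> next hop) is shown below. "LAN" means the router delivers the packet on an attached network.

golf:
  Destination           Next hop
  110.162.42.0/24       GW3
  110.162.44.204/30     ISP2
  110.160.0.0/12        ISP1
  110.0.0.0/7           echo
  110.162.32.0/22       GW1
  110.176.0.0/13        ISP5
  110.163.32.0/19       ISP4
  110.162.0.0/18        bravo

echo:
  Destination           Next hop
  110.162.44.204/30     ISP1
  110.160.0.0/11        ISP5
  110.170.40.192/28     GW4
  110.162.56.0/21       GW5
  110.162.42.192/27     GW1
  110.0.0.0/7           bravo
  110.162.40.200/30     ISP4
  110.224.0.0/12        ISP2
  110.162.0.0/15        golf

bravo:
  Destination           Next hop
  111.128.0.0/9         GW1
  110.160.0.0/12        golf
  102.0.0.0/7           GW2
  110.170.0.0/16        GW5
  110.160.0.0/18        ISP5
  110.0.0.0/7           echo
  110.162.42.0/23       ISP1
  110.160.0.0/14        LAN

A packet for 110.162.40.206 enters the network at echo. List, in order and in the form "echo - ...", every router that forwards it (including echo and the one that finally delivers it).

echo - golf - bravo

At echo: longest match for 110.162.40.206 is 110.162.0.0/15 -> golf
At golf: longest match for 110.162.40.206 is 110.162.0.0/18 -> bravo
At bravo: longest match for 110.162.40.206 is 110.160.0.0/14 -> LAN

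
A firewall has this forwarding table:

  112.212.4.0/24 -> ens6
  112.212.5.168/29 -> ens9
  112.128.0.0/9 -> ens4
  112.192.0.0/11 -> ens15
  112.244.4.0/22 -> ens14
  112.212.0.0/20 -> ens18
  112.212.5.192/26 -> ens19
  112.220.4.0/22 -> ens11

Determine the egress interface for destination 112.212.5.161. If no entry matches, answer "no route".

ens18

Routes whose prefix contains 112.212.5.161:
  112.128.0.0/9 (112.128.0.0 - 112.255.255.255) -> ens4
  112.192.0.0/11 (112.192.0.0 - 112.223.255.255) -> ens15
  112.212.0.0/20 (112.212.0.0 - 112.212.15.255) -> ens18
More-specific entries that do NOT match:
  112.212.5.168/29 (112.212.5.168 - 112.212.5.175) does not contain 112.212.5.161
  112.212.5.192/26 (112.212.5.192 - 112.212.5.255) does not contain 112.212.5.161
  112.212.4.0/24 (112.212.4.0 - 112.212.4.255) does not contain 112.212.5.161
  112.244.4.0/22 (112.244.4.0 - 112.244.7.255) does not contain 112.212.5.161
  112.220.4.0/22 (112.220.4.0 - 112.220.7.255) does not contain 112.212.5.161
Longest matching prefix is /20 -> interface ens18.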